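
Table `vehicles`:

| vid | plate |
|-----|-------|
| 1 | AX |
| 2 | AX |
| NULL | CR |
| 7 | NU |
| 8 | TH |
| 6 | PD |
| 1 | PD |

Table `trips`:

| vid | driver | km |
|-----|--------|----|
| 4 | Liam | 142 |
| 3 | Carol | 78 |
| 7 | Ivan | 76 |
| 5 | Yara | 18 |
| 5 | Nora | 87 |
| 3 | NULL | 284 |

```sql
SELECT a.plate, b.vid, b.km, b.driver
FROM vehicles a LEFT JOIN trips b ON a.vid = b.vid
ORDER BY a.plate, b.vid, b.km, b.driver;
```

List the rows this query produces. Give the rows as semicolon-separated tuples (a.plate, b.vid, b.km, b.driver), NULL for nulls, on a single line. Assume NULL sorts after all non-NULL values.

(AX, NULL, NULL, NULL); (AX, NULL, NULL, NULL); (CR, NULL, NULL, NULL); (NU, 7, 76, Ivan); (PD, NULL, NULL, NULL); (PD, NULL, NULL, NULL); (TH, NULL, NULL, NULL)

LEFT JOIN keeps every row from `vehicles`; unmatched rows get NULL for `trips`'s columns.
Matching on a.vid = b.vid. A NULL in a compared column never satisfies the condition.
Matched pairs: 1; unmatched a rows kept: 6.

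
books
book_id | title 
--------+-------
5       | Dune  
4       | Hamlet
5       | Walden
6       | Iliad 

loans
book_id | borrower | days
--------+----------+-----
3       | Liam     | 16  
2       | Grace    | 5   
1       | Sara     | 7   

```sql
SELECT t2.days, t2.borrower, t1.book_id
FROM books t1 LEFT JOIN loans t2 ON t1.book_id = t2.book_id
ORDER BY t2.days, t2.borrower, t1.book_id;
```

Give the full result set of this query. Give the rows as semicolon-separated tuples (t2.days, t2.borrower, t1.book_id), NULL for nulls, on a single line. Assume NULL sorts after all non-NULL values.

(NULL, NULL, 4); (NULL, NULL, 5); (NULL, NULL, 5); (NULL, NULL, 6)

LEFT JOIN keeps every row from `books`; unmatched rows get NULL for `loans`'s columns.
Matching on t1.book_id = t2.book_id.
- t1[0] book_id=5 → no match; kept with NULLs on the t2 side.
- t1[1] book_id=4 → no match; kept with NULLs on the t2 side.
- t1[2] book_id=5 → no match; kept with NULLs on the t2 side.
- t1[3] book_id=6 → no match; kept with NULLs on the t2 side.
After projecting and ordering:
t2.days | t2.borrower | t1.book_id
NULL | NULL | 4
NULL | NULL | 5
NULL | NULL | 5
NULL | NULL | 6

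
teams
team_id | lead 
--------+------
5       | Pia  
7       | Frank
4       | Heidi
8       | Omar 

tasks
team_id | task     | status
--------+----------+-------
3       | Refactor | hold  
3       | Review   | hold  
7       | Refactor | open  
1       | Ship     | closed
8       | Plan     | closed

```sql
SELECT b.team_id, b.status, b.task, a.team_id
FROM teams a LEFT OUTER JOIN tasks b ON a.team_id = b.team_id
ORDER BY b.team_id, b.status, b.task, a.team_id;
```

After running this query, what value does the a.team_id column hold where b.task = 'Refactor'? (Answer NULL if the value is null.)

LEFT JOIN keeps every row from `teams`; unmatched rows get NULL for `tasks`'s columns.
Matching on a.team_id = b.team_id.
- team_id=5: no b row matches, row kept with b columns NULL.
- team_id=7: 1 matching b row(s), so 1 row(s) emitted.
- team_id=4: no b row matches, row kept with b columns NULL.
- team_id=8: 1 matching b row(s), so 1 row(s) emitted.

7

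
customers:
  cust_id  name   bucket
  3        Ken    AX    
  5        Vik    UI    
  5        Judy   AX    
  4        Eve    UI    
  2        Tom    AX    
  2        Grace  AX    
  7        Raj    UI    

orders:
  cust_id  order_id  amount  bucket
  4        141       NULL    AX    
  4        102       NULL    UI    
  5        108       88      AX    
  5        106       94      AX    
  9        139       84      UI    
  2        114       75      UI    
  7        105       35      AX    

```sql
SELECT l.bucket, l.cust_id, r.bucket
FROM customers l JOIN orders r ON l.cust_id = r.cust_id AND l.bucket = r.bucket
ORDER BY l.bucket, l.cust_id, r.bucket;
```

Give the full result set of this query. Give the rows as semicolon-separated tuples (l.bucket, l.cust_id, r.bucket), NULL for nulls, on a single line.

(AX, 5, AX); (AX, 5, AX); (UI, 4, UI)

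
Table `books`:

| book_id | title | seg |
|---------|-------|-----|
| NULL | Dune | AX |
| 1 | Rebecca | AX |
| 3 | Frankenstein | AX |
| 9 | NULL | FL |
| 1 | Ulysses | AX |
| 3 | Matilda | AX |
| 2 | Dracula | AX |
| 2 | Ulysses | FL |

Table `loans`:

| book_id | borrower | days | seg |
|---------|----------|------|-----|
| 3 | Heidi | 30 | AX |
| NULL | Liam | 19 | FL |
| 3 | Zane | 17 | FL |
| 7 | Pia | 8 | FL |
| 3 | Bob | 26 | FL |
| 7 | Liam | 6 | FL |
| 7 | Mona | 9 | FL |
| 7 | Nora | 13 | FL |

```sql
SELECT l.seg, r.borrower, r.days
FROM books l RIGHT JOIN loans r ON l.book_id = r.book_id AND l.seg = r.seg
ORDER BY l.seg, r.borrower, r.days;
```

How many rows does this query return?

9

RIGHT JOIN keeps every row from `loans`; unmatched rows get NULL for `books`'s columns.
Matching on l.book_id = r.book_id AND l.seg = r.seg. A NULL in a compared column never satisfies the condition.
Matched pairs: 2; unmatched r rows kept: 7.
Total: 2 matched + 7 padded = 9 rows.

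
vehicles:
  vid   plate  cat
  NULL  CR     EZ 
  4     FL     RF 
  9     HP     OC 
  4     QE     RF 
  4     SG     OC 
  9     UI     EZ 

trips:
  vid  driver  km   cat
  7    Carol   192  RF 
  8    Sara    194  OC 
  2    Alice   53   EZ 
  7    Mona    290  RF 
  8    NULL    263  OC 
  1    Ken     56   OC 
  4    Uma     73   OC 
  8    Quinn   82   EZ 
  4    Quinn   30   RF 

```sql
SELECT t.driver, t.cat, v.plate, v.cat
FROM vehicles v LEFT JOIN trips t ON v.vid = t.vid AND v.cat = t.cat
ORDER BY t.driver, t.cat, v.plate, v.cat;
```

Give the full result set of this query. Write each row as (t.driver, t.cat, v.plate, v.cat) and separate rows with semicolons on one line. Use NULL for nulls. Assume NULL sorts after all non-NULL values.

(Quinn, RF, FL, RF); (Quinn, RF, QE, RF); (Uma, OC, SG, OC); (NULL, NULL, CR, EZ); (NULL, NULL, HP, OC); (NULL, NULL, UI, EZ)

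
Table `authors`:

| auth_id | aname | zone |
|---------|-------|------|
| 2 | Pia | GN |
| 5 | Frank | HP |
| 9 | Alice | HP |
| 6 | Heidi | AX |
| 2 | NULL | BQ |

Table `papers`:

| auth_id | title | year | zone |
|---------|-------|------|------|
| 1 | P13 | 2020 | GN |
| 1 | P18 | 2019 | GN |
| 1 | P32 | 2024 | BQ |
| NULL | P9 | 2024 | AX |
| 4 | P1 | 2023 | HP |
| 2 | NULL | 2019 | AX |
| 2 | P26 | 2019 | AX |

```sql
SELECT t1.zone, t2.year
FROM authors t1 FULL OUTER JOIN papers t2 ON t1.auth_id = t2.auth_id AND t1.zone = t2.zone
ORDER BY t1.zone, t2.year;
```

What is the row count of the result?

12

FULL OUTER JOIN keeps every row from both sides; unmatched rows get NULL for the other side's columns.
Matching on t1.auth_id = t2.auth_id AND t1.zone = t2.zone. A NULL in a compared column never satisfies the condition.
- t1 (auth_id=2, zone=GN) has no partner → padded with NULL.
- t1 (auth_id=5, zone=HP) has no partner → padded with NULL.
- t1 (auth_id=9, zone=HP) has no partner → padded with NULL.
- t1 (auth_id=6, zone=AX) has no partner → padded with NULL.
- t1 (auth_id=2, zone=BQ) has no partner → padded with NULL.
- 7 t2 row(s) had no t1 match → kept, t1 columns NULL.
Total: 0 matched + 12 padded = 12 rows.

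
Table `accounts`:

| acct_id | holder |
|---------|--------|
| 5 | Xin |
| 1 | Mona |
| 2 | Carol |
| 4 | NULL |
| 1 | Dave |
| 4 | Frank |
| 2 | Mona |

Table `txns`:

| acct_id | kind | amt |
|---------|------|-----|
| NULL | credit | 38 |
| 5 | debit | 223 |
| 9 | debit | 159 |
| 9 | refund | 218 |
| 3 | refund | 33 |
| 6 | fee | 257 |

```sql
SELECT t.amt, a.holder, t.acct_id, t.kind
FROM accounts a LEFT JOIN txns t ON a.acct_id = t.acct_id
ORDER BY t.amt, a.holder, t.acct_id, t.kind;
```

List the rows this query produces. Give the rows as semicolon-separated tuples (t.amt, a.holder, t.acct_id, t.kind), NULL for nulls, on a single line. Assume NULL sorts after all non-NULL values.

(223, Xin, 5, debit); (NULL, Carol, NULL, NULL); (NULL, Dave, NULL, NULL); (NULL, Frank, NULL, NULL); (NULL, Mona, NULL, NULL); (NULL, Mona, NULL, NULL); (NULL, NULL, NULL, NULL)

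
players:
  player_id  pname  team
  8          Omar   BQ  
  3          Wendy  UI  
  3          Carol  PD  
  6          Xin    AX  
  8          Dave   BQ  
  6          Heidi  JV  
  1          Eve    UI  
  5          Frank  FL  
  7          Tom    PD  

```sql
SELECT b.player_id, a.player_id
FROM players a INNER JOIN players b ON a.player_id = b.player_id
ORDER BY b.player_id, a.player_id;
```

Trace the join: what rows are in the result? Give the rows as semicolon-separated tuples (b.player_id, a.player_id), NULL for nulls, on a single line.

(1, 1); (3, 3); (3, 3); (3, 3); (3, 3); (5, 5); (6, 6); (6, 6); (6, 6); (6, 6); (7, 7); (8, 8); (8, 8); (8, 8); (8, 8)

INNER JOIN keeps only pairs where the ON condition holds.
Matching on a.player_id = b.player_id.
- a[0] player_id=8 → 2 match(es) in b → 2 row(s).
- a[1] player_id=3 → 2 match(es) in b → 2 row(s).
- a[2] player_id=3 → 2 match(es) in b → 2 row(s).
- a[3] player_id=6 → 2 match(es) in b → 2 row(s).
- a[4] player_id=8 → 2 match(es) in b → 2 row(s).
- a[5] player_id=6 → 2 match(es) in b → 2 row(s).
- a[6] player_id=1 → 1 match(es) in b → 1 row(s).
- a[7] player_id=5 → 1 match(es) in b → 1 row(s).
- a[8] player_id=7 → 1 match(es) in b → 1 row(s).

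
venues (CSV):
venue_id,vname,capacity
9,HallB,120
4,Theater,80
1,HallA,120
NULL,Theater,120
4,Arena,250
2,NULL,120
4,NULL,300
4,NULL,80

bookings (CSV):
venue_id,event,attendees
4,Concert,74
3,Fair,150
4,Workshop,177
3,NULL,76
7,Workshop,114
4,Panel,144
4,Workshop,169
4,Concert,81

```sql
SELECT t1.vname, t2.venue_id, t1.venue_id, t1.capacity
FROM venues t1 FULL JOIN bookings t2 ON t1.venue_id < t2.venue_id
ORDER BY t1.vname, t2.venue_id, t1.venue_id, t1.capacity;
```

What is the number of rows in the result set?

22

FULL OUTER JOIN keeps every row from both sides; unmatched rows get NULL for the other side's columns.
Matching on t1.venue_id < t2.venue_id. A NULL in a compared column never satisfies the condition.
- venue_id=9: no t2 row matches, row kept with t2 columns NULL.
- venue_id=4: 1 matching t2 row(s), so 1 row(s) emitted.
- venue_id=1: 8 matching t2 row(s), so 8 row(s) emitted.
- venue_id=NULL: no t2 row matches, row kept with t2 columns NULL.
- venue_id=4: 1 matching t2 row(s), so 1 row(s) emitted.
- venue_id=2: 8 matching t2 row(s), so 8 row(s) emitted.
- venue_id=4: 1 matching t2 row(s), so 1 row(s) emitted.
- venue_id=4: 1 matching t2 row(s), so 1 row(s) emitted.
Total: 20 matched + 2 padded = 22 rows.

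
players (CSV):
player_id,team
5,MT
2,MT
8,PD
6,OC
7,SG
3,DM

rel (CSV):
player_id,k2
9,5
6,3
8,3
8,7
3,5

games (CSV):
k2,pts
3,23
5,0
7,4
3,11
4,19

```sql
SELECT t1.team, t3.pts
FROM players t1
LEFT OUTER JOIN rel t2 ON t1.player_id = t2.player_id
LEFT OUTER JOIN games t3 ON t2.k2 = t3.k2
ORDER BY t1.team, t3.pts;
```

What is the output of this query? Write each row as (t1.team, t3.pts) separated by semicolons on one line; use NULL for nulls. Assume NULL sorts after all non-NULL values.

Joins associate left-to-right: players LEFT JOIN rel on player_id gives 7 intermediate row(s).
Then LEFT JOIN `games t3` on k2: each of those 7 rows is kept; rows whose t2.k2 has no match in t3 get NULL for t3's columns.

(DM, 0); (MT, NULL); (MT, NULL); (OC, 11); (OC, 23); (PD, 4); (PD, 11); (PD, 23); (SG, NULL)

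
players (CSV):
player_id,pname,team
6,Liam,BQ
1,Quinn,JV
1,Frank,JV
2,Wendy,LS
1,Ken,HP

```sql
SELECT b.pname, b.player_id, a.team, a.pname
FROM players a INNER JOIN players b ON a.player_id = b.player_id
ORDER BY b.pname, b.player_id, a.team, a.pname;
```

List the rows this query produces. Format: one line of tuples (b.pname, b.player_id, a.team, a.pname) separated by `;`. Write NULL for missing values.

INNER JOIN keeps only pairs where the ON condition holds.
Matching on a.player_id = b.player_id.
Matched pairs: 11.

(Frank, 1, HP, Ken); (Frank, 1, JV, Frank); (Frank, 1, JV, Quinn); (Ken, 1, HP, Ken); (Ken, 1, JV, Frank); (Ken, 1, JV, Quinn); (Liam, 6, BQ, Liam); (Quinn, 1, HP, Ken); (Quinn, 1, JV, Frank); (Quinn, 1, JV, Quinn); (Wendy, 2, LS, Wendy)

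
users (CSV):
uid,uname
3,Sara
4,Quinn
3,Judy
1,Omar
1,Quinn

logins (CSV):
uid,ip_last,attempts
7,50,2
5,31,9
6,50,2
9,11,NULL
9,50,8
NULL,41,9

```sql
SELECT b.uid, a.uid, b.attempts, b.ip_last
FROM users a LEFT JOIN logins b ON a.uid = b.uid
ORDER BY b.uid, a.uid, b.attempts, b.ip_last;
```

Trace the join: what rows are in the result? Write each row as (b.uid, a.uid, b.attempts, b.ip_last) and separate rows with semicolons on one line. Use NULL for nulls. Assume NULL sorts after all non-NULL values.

LEFT JOIN keeps every row from `users`; unmatched rows get NULL for `logins`'s columns.
Matching on a.uid = b.uid. A NULL in a compared column never satisfies the condition.
- a (uid=3) has no partner → padded with NULL.
- a (uid=4) has no partner → padded with NULL.
- a (uid=3) has no partner → padded with NULL.
- a (uid=1) has no partner → padded with NULL.
- a (uid=1) has no partner → padded with NULL.
After projecting and ordering:
b.uid | a.uid | b.attempts | b.ip_last
NULL | 1 | NULL | NULL
NULL | 1 | NULL | NULL
NULL | 3 | NULL | NULL
NULL | 3 | NULL | NULL
NULL | 4 | NULL | NULL

(NULL, 1, NULL, NULL); (NULL, 1, NULL, NULL); (NULL, 3, NULL, NULL); (NULL, 3, NULL, NULL); (NULL, 4, NULL, NULL)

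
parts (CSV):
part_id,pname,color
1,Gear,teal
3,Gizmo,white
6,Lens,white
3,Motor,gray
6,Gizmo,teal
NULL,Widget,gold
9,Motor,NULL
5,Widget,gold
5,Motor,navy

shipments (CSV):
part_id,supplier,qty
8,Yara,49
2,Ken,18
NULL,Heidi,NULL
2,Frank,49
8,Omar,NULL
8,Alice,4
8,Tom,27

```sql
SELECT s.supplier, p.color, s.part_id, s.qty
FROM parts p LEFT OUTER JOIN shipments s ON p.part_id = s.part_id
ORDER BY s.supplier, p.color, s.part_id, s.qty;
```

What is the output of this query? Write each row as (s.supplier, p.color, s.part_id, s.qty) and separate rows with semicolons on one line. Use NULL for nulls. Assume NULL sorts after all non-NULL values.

LEFT JOIN keeps every row from `parts`; unmatched rows get NULL for `shipments`'s columns.
Matching on p.part_id = s.part_id. A NULL in a compared column never satisfies the condition.
Matched pairs: 0; unmatched p rows kept: 9.

(NULL, gold, NULL, NULL); (NULL, gold, NULL, NULL); (NULL, gray, NULL, NULL); (NULL, navy, NULL, NULL); (NULL, teal, NULL, NULL); (NULL, teal, NULL, NULL); (NULL, white, NULL, NULL); (NULL, white, NULL, NULL); (NULL, NULL, NULL, NULL)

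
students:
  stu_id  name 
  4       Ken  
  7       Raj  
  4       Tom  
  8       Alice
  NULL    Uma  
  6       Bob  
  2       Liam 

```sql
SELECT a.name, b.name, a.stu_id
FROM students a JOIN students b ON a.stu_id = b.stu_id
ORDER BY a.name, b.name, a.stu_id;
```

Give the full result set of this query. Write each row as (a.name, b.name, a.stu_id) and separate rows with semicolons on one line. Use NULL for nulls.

(Alice, Alice, 8); (Bob, Bob, 6); (Ken, Ken, 4); (Ken, Tom, 4); (Liam, Liam, 2); (Raj, Raj, 7); (Tom, Ken, 4); (Tom, Tom, 4)

INNER JOIN keeps only pairs where the ON condition holds.
Matching on a.stu_id = b.stu_id. A NULL in a compared column never satisfies the condition.
- a row (stu_id=4): matches 2 b row(s) → 2 output row(s).
- a row (stu_id=7): matches 1 b row(s) → 1 output row(s).
- a row (stu_id=4): matches 2 b row(s) → 2 output row(s).
- a row (stu_id=8): matches 1 b row(s) → 1 output row(s).
- a row (stu_id=NULL): no match → dropped.
- a row (stu_id=6): matches 1 b row(s) → 1 output row(s).
- a row (stu_id=2): matches 1 b row(s) → 1 output row(s).
After projecting and ordering:
a.name | b.name | a.stu_id
Alice | Alice | 8
Bob | Bob | 6
Ken | Ken | 4
Ken | Tom | 4
Liam | Liam | 2
Raj | Raj | 7
Tom | Ken | 4
Tom | Tom | 4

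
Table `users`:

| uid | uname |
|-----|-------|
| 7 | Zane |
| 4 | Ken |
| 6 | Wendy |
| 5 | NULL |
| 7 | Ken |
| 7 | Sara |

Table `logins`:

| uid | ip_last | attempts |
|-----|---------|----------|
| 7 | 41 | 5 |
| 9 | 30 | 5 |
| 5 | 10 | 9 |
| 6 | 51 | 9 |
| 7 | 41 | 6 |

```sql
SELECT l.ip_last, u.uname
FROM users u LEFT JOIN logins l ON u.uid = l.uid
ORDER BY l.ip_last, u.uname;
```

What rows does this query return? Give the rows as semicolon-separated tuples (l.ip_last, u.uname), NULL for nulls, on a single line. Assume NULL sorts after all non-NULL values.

(10, NULL); (41, Ken); (41, Ken); (41, Sara); (41, Sara); (41, Zane); (41, Zane); (51, Wendy); (NULL, Ken)

LEFT JOIN keeps every row from `users`; unmatched rows get NULL for `logins`'s columns.
Matching on u.uid = l.uid.
- u row (uid=7): matches 2 l row(s) → 2 output row(s).
- u row (uid=4): no match → kept, l columns NULL.
- u row (uid=6): matches 1 l row(s) → 1 output row(s).
- u row (uid=5): matches 1 l row(s) → 1 output row(s).
- u row (uid=7): matches 2 l row(s) → 2 output row(s).
- u row (uid=7): matches 2 l row(s) → 2 output row(s).
After projecting and ordering:
l.ip_last | u.uname
10 | NULL
41 | Ken
41 | Ken
41 | Sara
41 | Sara
41 | Zane
41 | Zane
51 | Wendy
NULL | Ken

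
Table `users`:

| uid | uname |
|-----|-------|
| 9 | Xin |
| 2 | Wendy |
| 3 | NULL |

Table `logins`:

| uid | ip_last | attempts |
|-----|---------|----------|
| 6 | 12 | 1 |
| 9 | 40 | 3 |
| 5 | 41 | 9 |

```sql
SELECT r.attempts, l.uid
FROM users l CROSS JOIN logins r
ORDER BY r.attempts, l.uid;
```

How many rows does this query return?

CROSS JOIN pairs every row of `users` with every row of `logins`: 3 × 3 = 9 rows.

9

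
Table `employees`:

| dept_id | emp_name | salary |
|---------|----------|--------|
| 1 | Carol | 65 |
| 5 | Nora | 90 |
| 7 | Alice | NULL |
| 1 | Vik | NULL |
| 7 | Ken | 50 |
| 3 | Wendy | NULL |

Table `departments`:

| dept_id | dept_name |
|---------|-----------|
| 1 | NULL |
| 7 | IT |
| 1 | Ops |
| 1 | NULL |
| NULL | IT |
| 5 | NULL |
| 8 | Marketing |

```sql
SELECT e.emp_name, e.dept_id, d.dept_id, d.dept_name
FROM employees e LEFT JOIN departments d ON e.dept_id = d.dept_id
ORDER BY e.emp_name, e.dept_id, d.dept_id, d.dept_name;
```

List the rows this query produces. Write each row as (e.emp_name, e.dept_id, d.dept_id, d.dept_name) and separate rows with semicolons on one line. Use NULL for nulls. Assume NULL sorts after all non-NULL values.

LEFT JOIN keeps every row from `employees`; unmatched rows get NULL for `departments`'s columns.
Matching on e.dept_id = d.dept_id. A NULL in a compared column never satisfies the condition.
- e row (dept_id=1): matches 3 d row(s) → 3 output row(s).
- e row (dept_id=5): matches 1 d row(s) → 1 output row(s).
- e row (dept_id=7): matches 1 d row(s) → 1 output row(s).
- e row (dept_id=1): matches 3 d row(s) → 3 output row(s).
- e row (dept_id=7): matches 1 d row(s) → 1 output row(s).
- e row (dept_id=3): no match → kept, d columns NULL.
After projecting and ordering:
e.emp_name | e.dept_id | d.dept_id | d.dept_name
Alice | 7 | 7 | IT
Carol | 1 | 1 | Ops
Carol | 1 | 1 | NULL
Carol | 1 | 1 | NULL
Ken | 7 | 7 | IT
Nora | 5 | 5 | NULL
Vik | 1 | 1 | Ops
Vik | 1 | 1 | NULL
Vik | 1 | 1 | NULL
Wendy | 3 | NULL | NULL

(Alice, 7, 7, IT); (Carol, 1, 1, Ops); (Carol, 1, 1, NULL); (Carol, 1, 1, NULL); (Ken, 7, 7, IT); (Nora, 5, 5, NULL); (Vik, 1, 1, Ops); (Vik, 1, 1, NULL); (Vik, 1, 1, NULL); (Wendy, 3, NULL, NULL)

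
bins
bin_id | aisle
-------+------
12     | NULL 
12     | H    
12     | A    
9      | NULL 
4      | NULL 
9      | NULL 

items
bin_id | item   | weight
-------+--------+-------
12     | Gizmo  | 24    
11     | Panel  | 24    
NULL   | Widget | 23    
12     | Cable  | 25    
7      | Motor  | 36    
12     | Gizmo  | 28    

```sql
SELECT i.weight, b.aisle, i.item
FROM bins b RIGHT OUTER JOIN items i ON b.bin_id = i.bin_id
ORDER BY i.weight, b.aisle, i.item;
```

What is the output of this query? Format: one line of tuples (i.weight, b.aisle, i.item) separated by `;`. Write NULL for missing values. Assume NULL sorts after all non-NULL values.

(23, NULL, Widget); (24, A, Gizmo); (24, H, Gizmo); (24, NULL, Gizmo); (24, NULL, Panel); (25, A, Cable); (25, H, Cable); (25, NULL, Cable); (28, A, Gizmo); (28, H, Gizmo); (28, NULL, Gizmo); (36, NULL, Motor)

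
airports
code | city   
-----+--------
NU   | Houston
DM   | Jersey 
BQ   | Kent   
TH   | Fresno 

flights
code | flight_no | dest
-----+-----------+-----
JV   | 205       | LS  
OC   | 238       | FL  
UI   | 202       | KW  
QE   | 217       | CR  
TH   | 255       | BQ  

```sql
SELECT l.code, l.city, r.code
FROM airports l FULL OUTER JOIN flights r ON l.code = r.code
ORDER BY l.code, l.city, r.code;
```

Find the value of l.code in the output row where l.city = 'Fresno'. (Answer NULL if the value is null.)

TH

FULL OUTER JOIN keeps every row from both sides; unmatched rows get NULL for the other side's columns.
Matching on l.code = r.code.
Matched pairs: 1; unmatched l rows kept: 3; unmatched r rows kept: 4.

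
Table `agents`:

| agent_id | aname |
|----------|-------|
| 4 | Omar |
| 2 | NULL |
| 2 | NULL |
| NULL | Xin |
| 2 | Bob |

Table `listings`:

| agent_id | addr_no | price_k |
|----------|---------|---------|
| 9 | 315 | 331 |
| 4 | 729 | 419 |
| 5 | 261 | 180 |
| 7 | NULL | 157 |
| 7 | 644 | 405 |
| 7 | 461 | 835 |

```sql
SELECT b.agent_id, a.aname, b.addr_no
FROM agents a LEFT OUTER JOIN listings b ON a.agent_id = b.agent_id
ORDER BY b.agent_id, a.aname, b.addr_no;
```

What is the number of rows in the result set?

5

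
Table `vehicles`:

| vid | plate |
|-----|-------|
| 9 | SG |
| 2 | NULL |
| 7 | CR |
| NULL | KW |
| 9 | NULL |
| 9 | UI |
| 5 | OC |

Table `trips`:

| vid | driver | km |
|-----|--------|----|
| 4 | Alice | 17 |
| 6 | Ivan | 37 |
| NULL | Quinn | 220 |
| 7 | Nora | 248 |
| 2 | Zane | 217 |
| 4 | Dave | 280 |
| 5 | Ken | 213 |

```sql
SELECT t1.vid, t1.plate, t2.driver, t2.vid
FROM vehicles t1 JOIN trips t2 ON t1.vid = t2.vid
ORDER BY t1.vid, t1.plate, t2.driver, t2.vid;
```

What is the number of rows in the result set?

3

INNER JOIN keeps only pairs where the ON condition holds.
Matching on t1.vid = t2.vid. A NULL in a compared column never satisfies the condition.
- t1 row (vid=9): no match → dropped.
- t1 row (vid=2): matches 1 t2 row(s) → 1 output row(s).
- t1 row (vid=7): matches 1 t2 row(s) → 1 output row(s).
- t1 row (vid=NULL): no match → dropped.
- t1 row (vid=9): no match → dropped.
- t1 row (vid=9): no match → dropped.
- t1 row (vid=5): matches 1 t2 row(s) → 1 output row(s).
Total: 3 rows.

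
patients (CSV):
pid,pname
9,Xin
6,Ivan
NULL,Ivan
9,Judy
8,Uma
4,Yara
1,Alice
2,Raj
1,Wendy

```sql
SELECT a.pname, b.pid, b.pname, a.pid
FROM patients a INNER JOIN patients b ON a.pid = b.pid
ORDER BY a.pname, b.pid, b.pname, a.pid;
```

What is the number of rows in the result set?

12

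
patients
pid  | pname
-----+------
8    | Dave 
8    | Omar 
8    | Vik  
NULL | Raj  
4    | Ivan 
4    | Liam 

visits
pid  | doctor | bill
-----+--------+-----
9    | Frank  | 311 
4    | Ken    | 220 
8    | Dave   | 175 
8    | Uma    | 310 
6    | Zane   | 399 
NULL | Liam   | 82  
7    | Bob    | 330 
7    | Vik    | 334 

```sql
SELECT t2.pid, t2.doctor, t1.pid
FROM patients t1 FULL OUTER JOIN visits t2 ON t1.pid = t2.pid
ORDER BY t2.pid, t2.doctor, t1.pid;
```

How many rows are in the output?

FULL OUTER JOIN keeps every row from both sides; unmatched rows get NULL for the other side's columns.
Matching on t1.pid = t2.pid. A NULL in a compared column never satisfies the condition.
- t1 (pid=8) pairs with 2 row(s) of t2.
- t1 (pid=8) pairs with 2 row(s) of t2.
- t1 (pid=8) pairs with 2 row(s) of t2.
- t1 (pid=NULL) has no partner → padded with NULL.
- t1 (pid=4) pairs with 1 row(s) of t2.
- t1 (pid=4) pairs with 1 row(s) of t2.
- plus 5 unmatched t2 row(s), each kept with NULL t1 columns.
Total: 8 matched + 6 padded = 14 rows.

14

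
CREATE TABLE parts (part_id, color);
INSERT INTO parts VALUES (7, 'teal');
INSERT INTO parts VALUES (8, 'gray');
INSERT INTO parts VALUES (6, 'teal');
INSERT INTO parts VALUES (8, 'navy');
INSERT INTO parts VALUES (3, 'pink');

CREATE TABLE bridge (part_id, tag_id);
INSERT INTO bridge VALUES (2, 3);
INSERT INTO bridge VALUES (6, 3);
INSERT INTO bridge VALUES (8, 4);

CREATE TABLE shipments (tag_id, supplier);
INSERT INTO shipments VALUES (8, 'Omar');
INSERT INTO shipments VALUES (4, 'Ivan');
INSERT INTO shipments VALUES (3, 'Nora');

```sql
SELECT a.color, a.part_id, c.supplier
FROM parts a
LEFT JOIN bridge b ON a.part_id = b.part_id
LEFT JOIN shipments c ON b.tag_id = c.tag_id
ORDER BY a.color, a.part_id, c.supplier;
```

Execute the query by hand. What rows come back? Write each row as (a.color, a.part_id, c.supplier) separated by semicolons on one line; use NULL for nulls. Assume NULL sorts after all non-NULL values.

(gray, 8, Ivan); (navy, 8, Ivan); (pink, 3, NULL); (teal, 6, Nora); (teal, 7, NULL)

Joins associate left-to-right: parts LEFT JOIN bridge on part_id gives 5 intermediate row(s).
Then LEFT JOIN `shipments c` on tag_id: each of those 5 rows is kept; rows whose b.tag_id has no match in c get NULL for c's columns.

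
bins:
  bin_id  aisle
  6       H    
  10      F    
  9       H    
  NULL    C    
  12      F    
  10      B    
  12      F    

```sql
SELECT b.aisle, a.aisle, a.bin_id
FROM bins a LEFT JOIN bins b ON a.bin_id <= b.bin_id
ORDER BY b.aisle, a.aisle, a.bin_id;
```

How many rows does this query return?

LEFT JOIN keeps every row from `bins a`; unmatched rows get NULL for `bins b`'s columns.
Matching on a.bin_id <= b.bin_id. A NULL in a compared column never satisfies the condition.
- bin_id=6: 6 matching b row(s), so 6 row(s) emitted.
- bin_id=10: 4 matching b row(s), so 4 row(s) emitted.
- bin_id=9: 5 matching b row(s), so 5 row(s) emitted.
- bin_id=NULL: no b row matches, row kept with b columns NULL.
- bin_id=12: 2 matching b row(s), so 2 row(s) emitted.
- bin_id=10: 4 matching b row(s), so 4 row(s) emitted.
- bin_id=12: 2 matching b row(s), so 2 row(s) emitted.
Total: 23 matched + 1 padded = 24 rows.

24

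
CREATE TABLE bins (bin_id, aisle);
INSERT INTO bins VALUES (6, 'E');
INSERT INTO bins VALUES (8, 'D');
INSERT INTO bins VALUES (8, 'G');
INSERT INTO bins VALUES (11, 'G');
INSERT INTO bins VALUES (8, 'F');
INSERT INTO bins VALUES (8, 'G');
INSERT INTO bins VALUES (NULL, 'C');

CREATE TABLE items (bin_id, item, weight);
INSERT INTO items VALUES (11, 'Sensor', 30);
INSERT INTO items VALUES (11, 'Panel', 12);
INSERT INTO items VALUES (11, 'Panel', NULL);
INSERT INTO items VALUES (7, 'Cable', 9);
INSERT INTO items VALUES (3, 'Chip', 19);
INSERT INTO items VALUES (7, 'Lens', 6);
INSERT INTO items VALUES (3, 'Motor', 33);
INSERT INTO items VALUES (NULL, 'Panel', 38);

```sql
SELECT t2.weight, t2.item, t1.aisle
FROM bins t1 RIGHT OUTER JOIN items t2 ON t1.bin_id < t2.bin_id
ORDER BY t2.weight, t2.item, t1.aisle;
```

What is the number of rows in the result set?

20

RIGHT JOIN keeps every row from `items`; unmatched rows get NULL for `bins`'s columns.
Matching on t1.bin_id < t2.bin_id. A NULL in a compared column never satisfies the condition.
- t1 row (bin_id=6): matches 5 t2 row(s) → 5 output row(s).
- t1 row (bin_id=8): matches 3 t2 row(s) → 3 output row(s).
- t1 row (bin_id=8): matches 3 t2 row(s) → 3 output row(s).
- t1 row (bin_id=11): no match.
- t1 row (bin_id=8): matches 3 t2 row(s) → 3 output row(s).
- t1 row (bin_id=8): matches 3 t2 row(s) → 3 output row(s).
- t1 row (bin_id=NULL): no match.
- 3 t2 row(s) had no t1 match → kept, t1 columns NULL.
Total: 17 matched + 3 padded = 20 rows.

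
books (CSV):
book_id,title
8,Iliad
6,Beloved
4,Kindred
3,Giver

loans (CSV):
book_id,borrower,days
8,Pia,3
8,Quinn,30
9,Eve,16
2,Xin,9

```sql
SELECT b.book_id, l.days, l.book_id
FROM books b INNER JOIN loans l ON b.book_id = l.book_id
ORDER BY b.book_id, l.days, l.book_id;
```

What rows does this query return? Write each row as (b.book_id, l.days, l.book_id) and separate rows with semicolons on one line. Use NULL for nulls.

(8, 3, 8); (8, 30, 8)

INNER JOIN keeps only pairs where the ON condition holds.
Matching on b.book_id = l.book_id.
Matched pairs: 2.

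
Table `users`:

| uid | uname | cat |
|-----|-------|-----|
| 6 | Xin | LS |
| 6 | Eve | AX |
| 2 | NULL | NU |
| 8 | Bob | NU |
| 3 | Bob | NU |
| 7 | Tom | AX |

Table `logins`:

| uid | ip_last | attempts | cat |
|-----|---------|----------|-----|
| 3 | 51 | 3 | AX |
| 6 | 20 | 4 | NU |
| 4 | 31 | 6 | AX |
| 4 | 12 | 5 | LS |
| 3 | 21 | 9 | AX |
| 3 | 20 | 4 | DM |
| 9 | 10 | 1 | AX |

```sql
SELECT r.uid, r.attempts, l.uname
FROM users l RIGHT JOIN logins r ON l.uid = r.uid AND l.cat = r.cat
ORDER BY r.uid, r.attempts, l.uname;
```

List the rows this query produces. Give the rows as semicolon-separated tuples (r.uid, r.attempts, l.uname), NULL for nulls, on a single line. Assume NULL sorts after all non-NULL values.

RIGHT JOIN keeps every row from `logins`; unmatched rows get NULL for `users`'s columns.
Matching on l.uid = r.uid AND l.cat = r.cat.
Matched pairs: 0; unmatched r rows kept: 7.

(3, 3, NULL); (3, 4, NULL); (3, 9, NULL); (4, 5, NULL); (4, 6, NULL); (6, 4, NULL); (9, 1, NULL)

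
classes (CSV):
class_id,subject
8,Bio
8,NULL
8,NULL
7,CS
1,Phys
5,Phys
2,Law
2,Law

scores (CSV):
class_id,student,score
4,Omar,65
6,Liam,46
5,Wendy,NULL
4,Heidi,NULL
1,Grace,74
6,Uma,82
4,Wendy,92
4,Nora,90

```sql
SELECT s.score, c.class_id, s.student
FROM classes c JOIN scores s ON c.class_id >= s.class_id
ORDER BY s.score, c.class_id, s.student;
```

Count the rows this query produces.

INNER JOIN keeps only pairs where the ON condition holds.
Matching on c.class_id >= s.class_id.
- c row (class_id=8): matches 8 s row(s) → 8 output row(s).
- c row (class_id=8): matches 8 s row(s) → 8 output row(s).
- c row (class_id=8): matches 8 s row(s) → 8 output row(s).
- c row (class_id=7): matches 8 s row(s) → 8 output row(s).
- c row (class_id=1): matches 1 s row(s) → 1 output row(s).
- c row (class_id=5): matches 6 s row(s) → 6 output row(s).
- c row (class_id=2): matches 1 s row(s) → 1 output row(s).
- c row (class_id=2): matches 1 s row(s) → 1 output row(s).
Total: 41 rows.

41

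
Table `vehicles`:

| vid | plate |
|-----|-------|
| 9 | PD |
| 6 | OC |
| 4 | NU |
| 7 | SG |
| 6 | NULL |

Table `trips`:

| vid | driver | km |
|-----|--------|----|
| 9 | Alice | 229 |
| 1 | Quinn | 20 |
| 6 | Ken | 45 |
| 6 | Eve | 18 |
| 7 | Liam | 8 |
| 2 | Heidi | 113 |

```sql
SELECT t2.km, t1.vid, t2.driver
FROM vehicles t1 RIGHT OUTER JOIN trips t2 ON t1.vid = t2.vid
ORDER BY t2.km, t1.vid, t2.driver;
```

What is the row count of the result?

8

RIGHT JOIN keeps every row from `trips`; unmatched rows get NULL for `vehicles`'s columns.
Matching on t1.vid = t2.vid.
Matched pairs: 6; unmatched t2 rows kept: 2.
Total: 6 matched + 2 padded = 8 rows.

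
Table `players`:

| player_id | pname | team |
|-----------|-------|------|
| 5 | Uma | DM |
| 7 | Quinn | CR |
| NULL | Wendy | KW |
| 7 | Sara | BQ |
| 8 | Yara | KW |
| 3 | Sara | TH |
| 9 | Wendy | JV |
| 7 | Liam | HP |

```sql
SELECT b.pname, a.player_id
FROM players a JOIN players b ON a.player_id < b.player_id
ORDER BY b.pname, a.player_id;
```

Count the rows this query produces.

18

INNER JOIN keeps only pairs where the ON condition holds.
Matching on a.player_id < b.player_id. A NULL in a compared column never satisfies the condition.
- a row (player_id=5): matches 5 b row(s) → 5 output row(s).
- a row (player_id=7): matches 2 b row(s) → 2 output row(s).
- a row (player_id=NULL): no match → dropped.
- a row (player_id=7): matches 2 b row(s) → 2 output row(s).
- a row (player_id=8): matches 1 b row(s) → 1 output row(s).
- a row (player_id=3): matches 6 b row(s) → 6 output row(s).
- a row (player_id=9): no match → dropped.
- a row (player_id=7): matches 2 b row(s) → 2 output row(s).
Total: 18 rows.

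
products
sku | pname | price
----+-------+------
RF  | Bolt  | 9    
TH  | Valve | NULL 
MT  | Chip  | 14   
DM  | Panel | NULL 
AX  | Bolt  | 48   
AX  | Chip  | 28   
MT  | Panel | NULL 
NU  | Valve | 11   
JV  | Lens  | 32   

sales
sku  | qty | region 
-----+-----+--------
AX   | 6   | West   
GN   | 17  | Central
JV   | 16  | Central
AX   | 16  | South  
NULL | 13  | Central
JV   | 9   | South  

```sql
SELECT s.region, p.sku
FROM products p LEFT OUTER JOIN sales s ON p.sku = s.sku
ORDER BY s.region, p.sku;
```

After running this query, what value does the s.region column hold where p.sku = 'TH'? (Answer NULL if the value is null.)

LEFT JOIN keeps every row from `products`; unmatched rows get NULL for `sales`'s columns.
Matching on p.sku = s.sku. A NULL in a compared column never satisfies the condition.
- p row (sku=RF): no match → kept, s columns NULL.
- p row (sku=TH): no match → kept, s columns NULL.
- p row (sku=MT): no match → kept, s columns NULL.
- p row (sku=DM): no match → kept, s columns NULL.
- p row (sku=AX): matches 2 s row(s) → 2 output row(s).
- p row (sku=AX): matches 2 s row(s) → 2 output row(s).
- p row (sku=MT): no match → kept, s columns NULL.
- p row (sku=NU): no match → kept, s columns NULL.
- p row (sku=JV): matches 2 s row(s) → 2 output row(s).

NULL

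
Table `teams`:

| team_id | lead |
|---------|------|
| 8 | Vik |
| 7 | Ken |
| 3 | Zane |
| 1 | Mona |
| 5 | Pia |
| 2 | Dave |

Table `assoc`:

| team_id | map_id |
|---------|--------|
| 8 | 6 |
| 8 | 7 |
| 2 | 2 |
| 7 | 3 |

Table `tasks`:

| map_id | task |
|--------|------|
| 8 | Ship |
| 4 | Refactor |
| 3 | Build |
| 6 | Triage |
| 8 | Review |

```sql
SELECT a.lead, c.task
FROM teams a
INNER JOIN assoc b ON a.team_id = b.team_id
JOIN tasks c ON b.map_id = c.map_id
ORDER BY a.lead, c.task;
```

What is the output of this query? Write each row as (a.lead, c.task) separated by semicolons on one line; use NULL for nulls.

(Ken, Build); (Vik, Triage)

Joins associate left-to-right: teams INNER JOIN assoc on team_id gives 4 intermediate row(s).
Then INNER JOIN `tasks c` on map_id: keep only rows whose b.map_id appears in c.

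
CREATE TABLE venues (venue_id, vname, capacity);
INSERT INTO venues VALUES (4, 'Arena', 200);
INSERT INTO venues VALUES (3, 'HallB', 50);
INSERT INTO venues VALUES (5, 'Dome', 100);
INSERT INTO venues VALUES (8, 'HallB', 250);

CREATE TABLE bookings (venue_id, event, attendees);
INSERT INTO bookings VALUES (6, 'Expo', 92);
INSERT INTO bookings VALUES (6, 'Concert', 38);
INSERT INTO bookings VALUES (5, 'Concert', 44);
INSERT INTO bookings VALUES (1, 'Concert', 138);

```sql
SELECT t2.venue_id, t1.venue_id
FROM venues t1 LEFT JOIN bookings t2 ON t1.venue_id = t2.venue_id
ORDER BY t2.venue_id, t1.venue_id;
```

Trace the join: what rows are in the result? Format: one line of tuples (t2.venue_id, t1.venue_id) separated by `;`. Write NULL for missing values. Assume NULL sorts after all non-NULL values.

(5, 5); (NULL, 3); (NULL, 4); (NULL, 8)

LEFT JOIN keeps every row from `venues`; unmatched rows get NULL for `bookings`'s columns.
Matching on t1.venue_id = t2.venue_id.
- t1 row (venue_id=4): no match → kept, t2 columns NULL.
- t1 row (venue_id=3): no match → kept, t2 columns NULL.
- t1 row (venue_id=5): matches 1 t2 row(s) → 1 output row(s).
- t1 row (venue_id=8): no match → kept, t2 columns NULL.
After projecting and ordering:
t2.venue_id | t1.venue_id
5 | 5
NULL | 3
NULL | 4
NULL | 8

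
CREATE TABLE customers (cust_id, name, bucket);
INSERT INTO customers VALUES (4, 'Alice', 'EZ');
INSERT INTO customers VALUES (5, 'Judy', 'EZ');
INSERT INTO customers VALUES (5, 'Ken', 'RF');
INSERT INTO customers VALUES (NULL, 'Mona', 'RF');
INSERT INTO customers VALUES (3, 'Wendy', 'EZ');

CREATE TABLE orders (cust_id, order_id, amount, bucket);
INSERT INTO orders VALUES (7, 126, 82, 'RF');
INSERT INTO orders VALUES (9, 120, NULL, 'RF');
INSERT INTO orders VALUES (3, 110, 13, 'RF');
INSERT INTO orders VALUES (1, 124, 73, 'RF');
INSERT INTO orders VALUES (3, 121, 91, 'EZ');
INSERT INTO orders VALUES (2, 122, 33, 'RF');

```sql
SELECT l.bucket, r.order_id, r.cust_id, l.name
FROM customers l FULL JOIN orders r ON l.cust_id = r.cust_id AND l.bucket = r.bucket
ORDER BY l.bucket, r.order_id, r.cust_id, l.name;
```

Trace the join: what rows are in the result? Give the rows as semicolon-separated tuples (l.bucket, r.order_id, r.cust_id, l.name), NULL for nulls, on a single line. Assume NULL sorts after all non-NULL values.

(EZ, 121, 3, Wendy); (EZ, NULL, NULL, Alice); (EZ, NULL, NULL, Judy); (RF, NULL, NULL, Ken); (RF, NULL, NULL, Mona); (NULL, 110, 3, NULL); (NULL, 120, 9, NULL); (NULL, 122, 2, NULL); (NULL, 124, 1, NULL); (NULL, 126, 7, NULL)

FULL OUTER JOIN keeps every row from both sides; unmatched rows get NULL for the other side's columns.
Matching on l.cust_id = r.cust_id AND l.bucket = r.bucket. A NULL in a compared column never satisfies the condition.
- l row (cust_id=4, bucket=EZ): no match → kept, r columns NULL.
- l row (cust_id=5, bucket=EZ): no match → kept, r columns NULL.
- l row (cust_id=5, bucket=RF): no match → kept, r columns NULL.
- l row (cust_id=NULL, bucket=RF): no match → kept, r columns NULL.
- l row (cust_id=3, bucket=EZ): matches 1 r row(s) → 1 output row(s).
- plus 5 unmatched r row(s), each kept with NULL l columns.
After projecting and ordering:
l.bucket | r.order_id | r.cust_id | l.name
EZ | 121 | 3 | Wendy
EZ | NULL | NULL | Alice
EZ | NULL | NULL | Judy
RF | NULL | NULL | Ken
RF | NULL | NULL | Mona
NULL | 110 | 3 | NULL
NULL | 120 | 9 | NULL
NULL | 122 | 2 | NULL
NULL | 124 | 1 | NULL
NULL | 126 | 7 | NULL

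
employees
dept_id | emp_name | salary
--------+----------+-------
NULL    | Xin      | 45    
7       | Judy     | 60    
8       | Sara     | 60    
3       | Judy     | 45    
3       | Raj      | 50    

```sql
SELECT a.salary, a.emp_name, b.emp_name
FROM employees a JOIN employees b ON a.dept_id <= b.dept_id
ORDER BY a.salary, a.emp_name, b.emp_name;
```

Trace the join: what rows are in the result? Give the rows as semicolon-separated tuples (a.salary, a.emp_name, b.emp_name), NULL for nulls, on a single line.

INNER JOIN keeps only pairs where the ON condition holds.
Matching on a.dept_id <= b.dept_id. A NULL in a compared column never satisfies the condition.
- a row (dept_id=NULL): no match → dropped.
- a row (dept_id=7): matches 2 b row(s) → 2 output row(s).
- a row (dept_id=8): matches 1 b row(s) → 1 output row(s).
- a row (dept_id=3): matches 4 b row(s) → 4 output row(s).
- a row (dept_id=3): matches 4 b row(s) → 4 output row(s).

(45, Judy, Judy); (45, Judy, Judy); (45, Judy, Raj); (45, Judy, Sara); (50, Raj, Judy); (50, Raj, Judy); (50, Raj, Raj); (50, Raj, Sara); (60, Judy, Judy); (60, Judy, Sara); (60, Sara, Sara)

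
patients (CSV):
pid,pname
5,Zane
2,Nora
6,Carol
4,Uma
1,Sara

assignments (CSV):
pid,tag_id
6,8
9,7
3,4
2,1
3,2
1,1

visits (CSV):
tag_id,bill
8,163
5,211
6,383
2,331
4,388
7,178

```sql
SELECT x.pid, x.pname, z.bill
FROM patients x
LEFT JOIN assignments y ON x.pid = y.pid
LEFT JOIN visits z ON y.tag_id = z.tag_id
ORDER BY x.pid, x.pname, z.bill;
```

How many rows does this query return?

Joins associate left-to-right: patients LEFT JOIN assignments on pid gives 5 intermediate row(s).
Then LEFT JOIN `visits z` on tag_id: each of those 5 rows is kept; rows whose y.tag_id has no match in z get NULL for z's columns.
Result: 5 row(s).

5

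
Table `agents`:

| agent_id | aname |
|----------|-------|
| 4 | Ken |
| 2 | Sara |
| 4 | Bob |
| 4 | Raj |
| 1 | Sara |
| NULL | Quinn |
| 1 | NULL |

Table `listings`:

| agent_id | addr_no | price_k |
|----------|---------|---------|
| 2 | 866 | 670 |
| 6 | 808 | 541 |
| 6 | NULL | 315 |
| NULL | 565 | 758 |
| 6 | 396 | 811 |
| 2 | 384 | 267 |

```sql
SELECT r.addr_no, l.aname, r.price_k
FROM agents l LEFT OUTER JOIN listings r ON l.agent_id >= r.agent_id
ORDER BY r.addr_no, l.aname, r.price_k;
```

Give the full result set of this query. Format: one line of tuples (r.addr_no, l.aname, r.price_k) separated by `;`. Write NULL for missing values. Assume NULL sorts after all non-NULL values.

(384, Bob, 267); (384, Ken, 267); (384, Raj, 267); (384, Sara, 267); (866, Bob, 670); (866, Ken, 670); (866, Raj, 670); (866, Sara, 670); (NULL, Quinn, NULL); (NULL, Sara, NULL); (NULL, NULL, NULL)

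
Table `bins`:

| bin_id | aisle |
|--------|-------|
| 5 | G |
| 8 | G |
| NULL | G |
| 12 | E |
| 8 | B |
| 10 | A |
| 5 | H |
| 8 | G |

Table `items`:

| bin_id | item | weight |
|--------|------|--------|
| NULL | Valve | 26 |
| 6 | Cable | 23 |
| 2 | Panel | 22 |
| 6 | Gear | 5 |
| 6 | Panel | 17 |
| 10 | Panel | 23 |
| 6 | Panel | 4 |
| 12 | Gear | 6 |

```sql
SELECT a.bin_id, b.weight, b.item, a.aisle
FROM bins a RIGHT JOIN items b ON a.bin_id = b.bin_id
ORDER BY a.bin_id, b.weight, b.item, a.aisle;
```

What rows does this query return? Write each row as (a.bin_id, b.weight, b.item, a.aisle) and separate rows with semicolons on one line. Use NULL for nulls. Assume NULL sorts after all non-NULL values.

(10, 23, Panel, A); (12, 6, Gear, E); (NULL, 4, Panel, NULL); (NULL, 5, Gear, NULL); (NULL, 17, Panel, NULL); (NULL, 22, Panel, NULL); (NULL, 23, Cable, NULL); (NULL, 26, Valve, NULL)

RIGHT JOIN keeps every row from `items`; unmatched rows get NULL for `bins`'s columns.
Matching on a.bin_id = b.bin_id. A NULL in a compared column never satisfies the condition.
Matched pairs: 2; unmatched b rows kept: 6.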